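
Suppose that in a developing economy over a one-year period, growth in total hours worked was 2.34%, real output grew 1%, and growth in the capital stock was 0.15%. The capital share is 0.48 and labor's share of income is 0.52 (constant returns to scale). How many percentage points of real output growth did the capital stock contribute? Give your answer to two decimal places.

Contribution = share × growth = 0.48 × 0.15 = 0.072 pp.

0.07 percentage points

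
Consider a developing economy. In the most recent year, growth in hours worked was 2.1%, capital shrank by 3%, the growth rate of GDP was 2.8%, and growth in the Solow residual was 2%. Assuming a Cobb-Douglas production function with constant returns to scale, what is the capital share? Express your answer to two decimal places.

gY = gA + α·gK + (1−α)·gL, so gY − gA − gL = α(gK − gL).
2.8 − 2 − 2.1 = α × (-3 − 2.1).
-1.3 = -5.1 α, so α = 0.2549.

0.25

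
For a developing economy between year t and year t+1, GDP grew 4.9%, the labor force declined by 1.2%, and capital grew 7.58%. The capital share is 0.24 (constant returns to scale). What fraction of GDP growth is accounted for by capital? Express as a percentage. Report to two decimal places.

Capital contributed 0.24 × 7.58 = 1.8192 pp.
Share of growth = 1.8192 / 4.9 × 100 = 37.1265%.

Capital accounted for 37.13% of growth.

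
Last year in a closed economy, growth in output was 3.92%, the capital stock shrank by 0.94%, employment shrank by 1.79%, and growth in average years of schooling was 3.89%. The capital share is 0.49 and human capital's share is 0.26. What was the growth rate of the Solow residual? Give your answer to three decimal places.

Labor's share = 1 − 0.49 − 0.26 = 0.25.
The capital stock: 0.49 × (-0.94) = -0.4606 pp.
Average years of schooling: 0.26 × 3.89 = 1.0114 pp.
Employment: 0.25 × (-1.79) = -0.4475 pp.
TFP growth = 3.92 − 0.1033 = 3.8167%.

The Solow residual growth was 3.817%.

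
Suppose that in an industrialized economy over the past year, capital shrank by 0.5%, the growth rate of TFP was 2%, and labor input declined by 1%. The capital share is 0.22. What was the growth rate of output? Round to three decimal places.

1.110%

Labor's share = 1 − 0.22 = 0.78.
Capital: 0.22 × (-0.5) = -0.11 pp.
Labor input: 0.78 × (-1) = -0.78 pp.
Output growth = 2 + (-0.89) = 1.11%.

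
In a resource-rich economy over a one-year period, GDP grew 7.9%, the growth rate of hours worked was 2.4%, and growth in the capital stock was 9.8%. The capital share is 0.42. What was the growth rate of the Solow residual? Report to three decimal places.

Labor's share = 1 − 0.42 = 0.58.
The capital stock: 0.42 × 9.8 = 4.116 pp.
Hours worked: 0.58 × 2.4 = 1.392 pp.
TFP growth = 7.9 − 5.508 = 2.392%.

2.392%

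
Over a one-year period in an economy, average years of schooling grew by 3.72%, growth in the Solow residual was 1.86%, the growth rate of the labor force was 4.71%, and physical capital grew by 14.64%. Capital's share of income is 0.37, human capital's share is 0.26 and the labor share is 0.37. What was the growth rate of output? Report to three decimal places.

9.987%

Labor's share = 1 − 0.37 − 0.26 = 0.37.
Physical capital: 0.37 × 14.64 = 5.4168 pp.
Average years of schooling: 0.26 × 3.72 = 0.9672 pp.
The labor force: 0.37 × 4.71 = 1.7427 pp.
Output growth = 1.86 + 8.1267 = 9.9867%.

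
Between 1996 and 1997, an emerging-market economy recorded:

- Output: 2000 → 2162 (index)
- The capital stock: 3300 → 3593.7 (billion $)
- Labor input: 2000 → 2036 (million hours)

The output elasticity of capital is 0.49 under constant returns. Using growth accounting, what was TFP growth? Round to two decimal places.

2.82%

Output growth = (2162 − 2000) / 2000 = 8.1%.
The capital stock growth = (3593.7 − 3300) / 3300 = 8.9%.
Labor input growth = (2036 − 2000) / 2000 = 1.8%.
Labor's share = 1 − 0.49 = 0.51.
The capital stock: 0.49 × 8.9 = 4.361 pp.
Labor input: 0.51 × 1.8 = 0.918 pp.
TFP growth = 8.1 − 5.279 = 2.821%.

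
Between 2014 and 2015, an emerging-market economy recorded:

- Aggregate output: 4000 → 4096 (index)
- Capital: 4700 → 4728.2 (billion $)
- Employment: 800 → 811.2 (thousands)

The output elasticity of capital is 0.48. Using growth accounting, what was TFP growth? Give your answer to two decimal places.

1.38%

Aggregate output growth = (4096 − 4000) / 4000 = 2.4%.
Capital growth = (4728.2 − 4700) / 4700 = 0.6%.
Employment growth = (811.2 − 800) / 800 = 1.4%.
Labor's share = 1 − 0.48 = 0.52.
Capital: 0.48 × 0.6 = 0.288 pp.
Employment: 0.52 × 1.4 = 0.728 pp.
TFP growth = 2.4 − 1.016 = 1.384%.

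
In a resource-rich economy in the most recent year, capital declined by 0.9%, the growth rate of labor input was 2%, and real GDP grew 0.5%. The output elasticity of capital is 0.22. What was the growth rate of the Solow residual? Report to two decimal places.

Labor's share = 1 − 0.22 = 0.78.
Capital: 0.22 × (-0.9) = -0.198 pp.
Labor input: 0.78 × 2 = 1.56 pp.
TFP growth = 0.5 − 1.362 = -0.862%.

-0.86%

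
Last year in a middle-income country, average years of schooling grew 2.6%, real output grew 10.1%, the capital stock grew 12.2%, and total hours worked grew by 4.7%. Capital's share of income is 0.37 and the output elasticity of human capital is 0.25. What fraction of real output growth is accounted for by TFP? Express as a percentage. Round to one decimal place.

TFP accounted for 31.2% of growth.

Labor's share = 1 − 0.37 − 0.25 = 0.38.
The capital stock: 0.37 × 12.2 = 4.514 pp.
Average years of schooling: 0.25 × 2.6 = 0.65 pp.
Total hours worked: 0.38 × 4.7 = 1.786 pp.
TFP growth = 10.1 − 6.95 = 3.15%.
TFP share of growth = 3.15 / 10.1 × 100 = 31.188%.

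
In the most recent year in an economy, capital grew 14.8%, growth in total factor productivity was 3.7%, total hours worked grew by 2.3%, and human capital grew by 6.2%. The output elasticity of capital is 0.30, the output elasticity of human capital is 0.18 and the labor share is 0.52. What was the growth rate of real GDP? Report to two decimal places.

Real GDP grew 10.45%.

Labor's share = 1 − 0.3 − 0.18 = 0.52.
Capital: 0.3 × 14.8 = 4.44 pp.
Human capital: 0.18 × 6.2 = 1.116 pp.
Total hours worked: 0.52 × 2.3 = 1.196 pp.
Output growth = 3.7 + 6.752 = 10.452%.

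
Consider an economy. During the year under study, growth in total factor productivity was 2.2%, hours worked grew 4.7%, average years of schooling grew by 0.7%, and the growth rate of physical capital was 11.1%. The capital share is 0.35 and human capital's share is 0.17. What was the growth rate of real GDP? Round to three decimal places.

8.460%

Labor's share = 1 − 0.35 − 0.17 = 0.48.
Physical capital: 0.35 × 11.1 = 3.885 pp.
Average years of schooling: 0.17 × 0.7 = 0.119 pp.
Hours worked: 0.48 × 4.7 = 2.256 pp.
Output growth = 2.2 + 6.26 = 8.46%.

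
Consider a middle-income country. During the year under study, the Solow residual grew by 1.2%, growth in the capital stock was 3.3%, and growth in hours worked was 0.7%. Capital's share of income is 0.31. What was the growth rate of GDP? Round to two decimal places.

2.71%

Labor's share = 1 − 0.31 = 0.69.
The capital stock: 0.31 × 3.3 = 1.023 pp.
Hours worked: 0.69 × 0.7 = 0.483 pp.
Output growth = 1.2 + 1.506 = 2.706%.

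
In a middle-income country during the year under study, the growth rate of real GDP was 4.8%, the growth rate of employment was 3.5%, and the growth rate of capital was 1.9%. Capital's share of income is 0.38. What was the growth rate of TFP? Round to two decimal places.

1.91%

Labor's share = 1 − 0.38 = 0.62.
Capital: 0.38 × 1.9 = 0.722 pp.
Employment: 0.62 × 3.5 = 2.17 pp.
TFP growth = 4.8 − 2.892 = 1.908%.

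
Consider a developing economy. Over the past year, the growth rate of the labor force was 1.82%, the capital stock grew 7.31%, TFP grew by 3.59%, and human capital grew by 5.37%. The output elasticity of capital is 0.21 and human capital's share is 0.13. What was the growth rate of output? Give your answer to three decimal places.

7.024%

Labor's share = 1 − 0.21 − 0.13 = 0.66.
The capital stock: 0.21 × 7.31 = 1.5351 pp.
Human capital: 0.13 × 5.37 = 0.6981 pp.
The labor force: 0.66 × 1.82 = 1.2012 pp.
Output growth = 3.59 + 3.4344 = 7.0244%.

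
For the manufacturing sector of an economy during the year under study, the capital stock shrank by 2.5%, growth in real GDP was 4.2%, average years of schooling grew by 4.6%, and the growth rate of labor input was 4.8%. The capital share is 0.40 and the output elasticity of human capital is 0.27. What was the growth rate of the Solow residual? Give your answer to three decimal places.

Labor's share = 1 − 0.4 − 0.27 = 0.33.
The capital stock: 0.4 × (-2.5) = -1 pp.
Average years of schooling: 0.27 × 4.6 = 1.242 pp.
Labor input: 0.33 × 4.8 = 1.584 pp.
TFP growth = 4.2 − 1.826 = 2.374%.

2.374%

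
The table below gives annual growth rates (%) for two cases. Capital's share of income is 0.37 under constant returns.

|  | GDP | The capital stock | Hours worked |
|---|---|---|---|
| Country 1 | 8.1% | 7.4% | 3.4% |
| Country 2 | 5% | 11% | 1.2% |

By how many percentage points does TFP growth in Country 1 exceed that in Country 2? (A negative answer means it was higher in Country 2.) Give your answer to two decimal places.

Labor's share = 1 − 0.37 = 0.63.
Country 1: TFP = 8.1 − 2.738 − 2.142 = 3.22%.
Country 2: TFP = 5 − 4.07 − 0.756 = 0.174%.
Difference = 3.22 − (0.174) = 3.046 pp.

3.05 percentage points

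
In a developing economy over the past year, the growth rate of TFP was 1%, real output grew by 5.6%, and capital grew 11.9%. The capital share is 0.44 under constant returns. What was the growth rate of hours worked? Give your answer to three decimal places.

-1.136%

Labor's share = 1 − 0.44 = 0.56.
gY = gA + 0.44×11.9 + 0.56×g.
0.56×g = 5.6 − 1 − 5.236 = -0.636.
g = -0.636 / 0.56 = -1.13571%.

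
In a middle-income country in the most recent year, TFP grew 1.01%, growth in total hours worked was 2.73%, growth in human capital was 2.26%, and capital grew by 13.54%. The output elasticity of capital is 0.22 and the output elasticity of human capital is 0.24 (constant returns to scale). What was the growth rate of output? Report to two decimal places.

Labor's share = 1 − 0.22 − 0.24 = 0.54.
Capital: 0.22 × 13.54 = 2.9788 pp.
Human capital: 0.24 × 2.26 = 0.5424 pp.
Total hours worked: 0.54 × 2.73 = 1.4742 pp.
Output growth = 1.01 + 4.9954 = 6.0054%.

6.01%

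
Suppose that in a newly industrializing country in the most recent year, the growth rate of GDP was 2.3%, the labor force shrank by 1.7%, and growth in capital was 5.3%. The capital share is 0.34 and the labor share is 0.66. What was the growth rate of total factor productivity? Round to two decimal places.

Labor's share = 1 − 0.34 = 0.66.
Capital: 0.34 × 5.3 = 1.802 pp.
The labor force: 0.66 × (-1.7) = -1.122 pp.
TFP growth = 2.3 − 0.68 = 1.62%.

Total factor productivity grew 1.62%.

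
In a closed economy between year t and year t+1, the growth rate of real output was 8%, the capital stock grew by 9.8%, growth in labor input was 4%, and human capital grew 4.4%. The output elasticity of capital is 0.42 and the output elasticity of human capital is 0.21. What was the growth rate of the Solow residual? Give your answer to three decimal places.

Labor's share = 1 − 0.42 − 0.21 = 0.37.
The capital stock: 0.42 × 9.8 = 4.116 pp.
Human capital: 0.21 × 4.4 = 0.924 pp.
Labor input: 0.37 × 4 = 1.48 pp.
TFP growth = 8 − 6.52 = 1.48%.

1.480%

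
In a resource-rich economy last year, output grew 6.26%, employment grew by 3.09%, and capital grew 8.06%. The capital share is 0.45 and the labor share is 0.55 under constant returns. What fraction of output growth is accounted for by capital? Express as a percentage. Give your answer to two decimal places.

57.94%

Capital contributed 0.45 × 8.06 = 3.627 pp.
Share of growth = 3.627 / 6.26 × 100 = 57.9393%.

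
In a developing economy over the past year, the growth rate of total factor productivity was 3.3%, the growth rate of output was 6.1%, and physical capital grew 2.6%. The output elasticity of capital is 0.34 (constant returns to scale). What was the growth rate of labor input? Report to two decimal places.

Labor's share = 1 − 0.34 = 0.66.
gY = gA + 0.34×2.6 + 0.66×g.
0.66×g = 6.1 − 3.3 − 0.884 = 1.916.
g = 1.916 / 0.66 = 2.903%.

2.90%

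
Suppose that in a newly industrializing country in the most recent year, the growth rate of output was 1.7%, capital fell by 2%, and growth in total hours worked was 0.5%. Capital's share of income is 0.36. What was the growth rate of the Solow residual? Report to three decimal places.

The Solow residual grew 2.100%.

Labor's share = 1 − 0.36 = 0.64.
Capital: 0.36 × (-2) = -0.72 pp.
Total hours worked: 0.64 × 0.5 = 0.32 pp.
TFP growth = 1.7 + 0.4 = 2.1%.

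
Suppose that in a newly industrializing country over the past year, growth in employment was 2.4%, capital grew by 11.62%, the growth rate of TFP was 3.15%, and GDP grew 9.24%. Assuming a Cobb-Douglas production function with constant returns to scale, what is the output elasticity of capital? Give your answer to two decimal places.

gY = gA + α·gK + (1−α)·gL, so gY − gA − gL = α(gK − gL).
9.24 − 3.15 − 2.4 = α × (11.62 − 2.4).
3.69 = 9.22 α, so α = 0.4002.

α = 0.40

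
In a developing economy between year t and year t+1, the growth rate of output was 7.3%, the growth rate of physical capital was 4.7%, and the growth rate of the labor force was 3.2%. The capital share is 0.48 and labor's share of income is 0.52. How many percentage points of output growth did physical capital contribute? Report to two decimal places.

2.26

Contribution = share × growth = 0.48 × 4.7 = 2.256 pp.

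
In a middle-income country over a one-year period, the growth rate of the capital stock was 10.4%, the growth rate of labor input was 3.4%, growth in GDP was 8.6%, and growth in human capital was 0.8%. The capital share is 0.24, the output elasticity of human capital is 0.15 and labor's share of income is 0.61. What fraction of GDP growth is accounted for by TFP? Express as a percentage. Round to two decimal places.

Labor's share = 1 − 0.24 − 0.15 = 0.61.
The capital stock: 0.24 × 10.4 = 2.496 pp.
Human capital: 0.15 × 0.8 = 0.12 pp.
Labor input: 0.61 × 3.4 = 2.074 pp.
TFP growth = 8.6 − 4.69 = 3.91%.
TFP share of growth = 3.91 / 8.6 × 100 = 45.4651%.

45.47%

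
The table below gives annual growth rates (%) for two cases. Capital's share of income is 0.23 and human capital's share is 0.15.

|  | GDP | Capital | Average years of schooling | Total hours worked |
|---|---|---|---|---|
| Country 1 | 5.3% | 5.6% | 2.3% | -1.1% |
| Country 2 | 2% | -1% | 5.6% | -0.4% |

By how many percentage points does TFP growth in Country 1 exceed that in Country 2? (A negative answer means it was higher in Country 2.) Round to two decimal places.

2.71 percentage points

Labor's share = 1 − 0.23 − 0.15 = 0.62.
Country 1: TFP = 5.3 − 1.288 − 0.345 + 0.682 = 4.349%.
Country 2: TFP = 2 + 0.23 − 0.84 + 0.248 = 1.638%.
Difference = 4.349 − (1.638) = 2.711 pp.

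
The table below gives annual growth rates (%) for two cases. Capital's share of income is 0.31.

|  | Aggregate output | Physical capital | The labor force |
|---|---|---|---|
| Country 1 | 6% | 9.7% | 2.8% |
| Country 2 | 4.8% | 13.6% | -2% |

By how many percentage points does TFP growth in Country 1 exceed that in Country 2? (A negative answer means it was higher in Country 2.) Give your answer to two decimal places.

Labor's share = 1 − 0.31 = 0.69.
Country 1: TFP = 6 − 3.007 − 1.932 = 1.061%.
Country 2: TFP = 4.8 − 4.216 + 1.38 = 1.964%.
Difference = 1.061 − (1.964) = -0.903 pp.

-0.90 percentage points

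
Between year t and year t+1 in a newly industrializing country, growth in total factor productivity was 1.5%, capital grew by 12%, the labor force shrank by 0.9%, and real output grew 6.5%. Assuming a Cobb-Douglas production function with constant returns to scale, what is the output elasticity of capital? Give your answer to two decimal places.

0.46

gY = gA + α·gK + (1−α)·gL, so gY − gA − gL = α(gK − gL).
6.5 − 1.5 + 0.9 = α × (12 − (-0.9)).
5.9 = 12.9 α, so α = 0.4574.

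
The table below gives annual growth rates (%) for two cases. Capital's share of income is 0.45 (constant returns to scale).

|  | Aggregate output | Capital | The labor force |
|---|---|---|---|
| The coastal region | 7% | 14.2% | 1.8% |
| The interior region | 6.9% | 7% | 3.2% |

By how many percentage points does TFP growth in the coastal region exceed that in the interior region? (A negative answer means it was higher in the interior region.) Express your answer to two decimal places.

Labor's share = 1 − 0.45 = 0.55.
The coastal region: TFP = 7 − 6.39 − 0.99 = -0.38%.
The interior region: TFP = 6.9 − 3.15 − 1.76 = 1.99%.
Difference = -0.38 − (1.99) = -2.37 pp.

-2.37 percentage points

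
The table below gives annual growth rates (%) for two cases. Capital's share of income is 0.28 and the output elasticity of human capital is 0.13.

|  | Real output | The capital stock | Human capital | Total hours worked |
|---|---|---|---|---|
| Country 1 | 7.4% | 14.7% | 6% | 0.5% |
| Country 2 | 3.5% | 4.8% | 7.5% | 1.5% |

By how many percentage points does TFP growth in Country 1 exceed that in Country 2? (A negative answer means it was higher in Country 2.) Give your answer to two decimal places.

Labor's share = 1 − 0.28 − 0.13 = 0.59.
Country 1: TFP = 7.4 − 4.116 − 0.78 − 0.295 = 2.209%.
Country 2: TFP = 3.5 − 1.344 − 0.975 − 0.885 = 0.296%.
Difference = 2.209 − (0.296) = 1.913 pp.

1.91 percentage points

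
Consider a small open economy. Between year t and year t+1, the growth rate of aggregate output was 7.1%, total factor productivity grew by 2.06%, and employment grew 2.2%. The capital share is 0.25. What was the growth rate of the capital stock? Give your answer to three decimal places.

Labor's share = 1 − 0.25 = 0.75.
gY = gA + 0.75×2.2 + 0.25×g.
0.25×g = 7.1 − 2.06 − 1.65 = 3.39.
g = 3.39 / 0.25 = 13.56%.

The capital stock grew 13.560%.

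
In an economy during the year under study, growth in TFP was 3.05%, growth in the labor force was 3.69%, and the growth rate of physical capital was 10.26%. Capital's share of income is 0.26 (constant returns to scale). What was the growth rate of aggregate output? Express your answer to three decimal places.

8.448%

Labor's share = 1 − 0.26 = 0.74.
Physical capital: 0.26 × 10.26 = 2.6676 pp.
The labor force: 0.74 × 3.69 = 2.7306 pp.
Output growth = 3.05 + 5.3982 = 8.4482%.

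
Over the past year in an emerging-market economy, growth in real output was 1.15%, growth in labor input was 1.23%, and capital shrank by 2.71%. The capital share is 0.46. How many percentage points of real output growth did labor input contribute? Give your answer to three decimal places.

Labor's share = 1 − 0.46 = 0.54.
Contribution = share × growth = 0.54 × 1.23 = 0.6642 pp.

0.664 pp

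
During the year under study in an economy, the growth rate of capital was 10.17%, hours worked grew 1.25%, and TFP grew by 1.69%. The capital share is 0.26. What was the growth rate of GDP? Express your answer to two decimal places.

Labor's share = 1 − 0.26 = 0.74.
Capital: 0.26 × 10.17 = 2.6442 pp.
Hours worked: 0.74 × 1.25 = 0.925 pp.
Output growth = 1.69 + 3.5692 = 5.2592%.

GDP grew 5.26%.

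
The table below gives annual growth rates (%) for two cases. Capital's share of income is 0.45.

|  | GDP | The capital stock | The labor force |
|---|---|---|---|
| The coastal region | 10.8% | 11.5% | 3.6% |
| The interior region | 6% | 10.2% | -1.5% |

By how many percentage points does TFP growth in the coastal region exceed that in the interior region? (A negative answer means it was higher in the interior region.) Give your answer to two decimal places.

1.41 percentage points

Labor's share = 1 − 0.45 = 0.55.
The coastal region: TFP = 10.8 − 5.175 − 1.98 = 3.645%.
The interior region: TFP = 6 − 4.59 + 0.825 = 2.235%.
Difference = 3.645 − (2.235) = 1.41 pp.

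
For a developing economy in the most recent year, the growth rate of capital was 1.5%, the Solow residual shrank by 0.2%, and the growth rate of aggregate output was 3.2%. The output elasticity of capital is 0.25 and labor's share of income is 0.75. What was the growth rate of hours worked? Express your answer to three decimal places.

4.033%

Labor's share = 1 − 0.25 = 0.75.
gY = gA + 0.25×1.5 + 0.75×g.
0.75×g = 3.2 + 0.2 − 0.375 = 3.025.
g = 3.025 / 0.75 = 4.03333%.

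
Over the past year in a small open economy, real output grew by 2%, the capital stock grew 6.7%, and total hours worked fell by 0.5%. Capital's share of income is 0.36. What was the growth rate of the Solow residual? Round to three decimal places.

-0.092%

Labor's share = 1 − 0.36 = 0.64.
The capital stock: 0.36 × 6.7 = 2.412 pp.
Total hours worked: 0.64 × (-0.5) = -0.32 pp.
TFP growth = 2 − 2.092 = -0.092%.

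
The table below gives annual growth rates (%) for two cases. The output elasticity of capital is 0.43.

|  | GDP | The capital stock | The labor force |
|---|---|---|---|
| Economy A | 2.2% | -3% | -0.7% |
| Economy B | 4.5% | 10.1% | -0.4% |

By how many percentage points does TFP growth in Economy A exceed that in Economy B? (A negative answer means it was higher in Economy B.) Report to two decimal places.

3.50 percentage points

Labor's share = 1 − 0.43 = 0.57.
Economy A: TFP = 2.2 + 1.29 + 0.399 = 3.889%.
Economy B: TFP = 4.5 − 4.343 + 0.228 = 0.385%.
Difference = 3.889 − (0.385) = 3.504 pp.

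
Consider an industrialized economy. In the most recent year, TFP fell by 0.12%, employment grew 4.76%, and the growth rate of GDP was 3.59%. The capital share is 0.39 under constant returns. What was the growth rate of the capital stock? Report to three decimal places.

2.068%

Labor's share = 1 − 0.39 = 0.61.
gY = gA + 0.61×4.76 + 0.39×g.
0.39×g = 3.59 + 0.12 − 2.9036 = 0.8064.
g = 0.8064 / 0.39 = 2.06769%.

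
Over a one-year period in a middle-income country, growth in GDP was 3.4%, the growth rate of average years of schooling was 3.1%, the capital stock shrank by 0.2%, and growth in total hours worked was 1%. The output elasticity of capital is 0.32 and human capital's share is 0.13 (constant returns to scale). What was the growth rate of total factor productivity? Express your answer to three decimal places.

2.511%

Labor's share = 1 − 0.32 − 0.13 = 0.55.
The capital stock: 0.32 × (-0.2) = -0.064 pp.
Average years of schooling: 0.13 × 3.1 = 0.403 pp.
Total hours worked: 0.55 × 1 = 0.55 pp.
TFP growth = 3.4 − 0.889 = 2.511%.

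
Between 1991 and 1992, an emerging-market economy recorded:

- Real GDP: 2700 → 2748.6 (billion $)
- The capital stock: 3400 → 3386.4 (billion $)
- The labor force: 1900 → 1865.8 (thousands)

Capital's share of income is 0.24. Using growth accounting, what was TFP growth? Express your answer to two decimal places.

Real GDP growth = (2748.6 − 2700) / 2700 = 1.8%.
The capital stock growth = (3386.4 − 3400) / 3400 = -0.4%.
The labor force growth = (1865.8 − 1900) / 1900 = -1.8%.
Labor's share = 1 − 0.24 = 0.76.
The capital stock: 0.24 × (-0.4) = -0.096 pp.
The labor force: 0.76 × (-1.8) = -1.368 pp.
TFP growth = 1.8 + 1.464 = 3.264%.

3.26%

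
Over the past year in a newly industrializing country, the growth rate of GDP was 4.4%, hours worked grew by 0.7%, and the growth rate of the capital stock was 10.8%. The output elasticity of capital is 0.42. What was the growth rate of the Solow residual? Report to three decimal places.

Labor's share = 1 − 0.42 = 0.58.
The capital stock: 0.42 × 10.8 = 4.536 pp.
Hours worked: 0.58 × 0.7 = 0.406 pp.
TFP growth = 4.4 − 4.942 = -0.542%.

-0.542%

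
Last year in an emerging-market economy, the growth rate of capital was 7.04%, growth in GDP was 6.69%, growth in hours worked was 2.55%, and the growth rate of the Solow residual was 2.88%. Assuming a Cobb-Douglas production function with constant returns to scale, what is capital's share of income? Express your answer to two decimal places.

α = 0.28

gY = gA + α·gK + (1−α)·gL, so gY − gA − gL = α(gK − gL).
6.69 − 2.88 − 2.55 = α × (7.04 − 2.55).
1.26 = 4.49 α, so α = 0.2806.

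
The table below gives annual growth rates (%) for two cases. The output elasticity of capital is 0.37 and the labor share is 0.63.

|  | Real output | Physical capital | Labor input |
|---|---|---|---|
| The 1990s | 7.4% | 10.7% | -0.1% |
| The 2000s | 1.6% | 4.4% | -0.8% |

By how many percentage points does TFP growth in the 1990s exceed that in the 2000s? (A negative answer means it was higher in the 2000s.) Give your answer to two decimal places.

3.03 percentage points

Labor's share = 1 − 0.37 = 0.63.
The 1990s: TFP = 7.4 − 3.959 + 0.063 = 3.504%.
The 2000s: TFP = 1.6 − 1.628 + 0.504 = 0.476%.
Difference = 3.504 − (0.476) = 3.028 pp.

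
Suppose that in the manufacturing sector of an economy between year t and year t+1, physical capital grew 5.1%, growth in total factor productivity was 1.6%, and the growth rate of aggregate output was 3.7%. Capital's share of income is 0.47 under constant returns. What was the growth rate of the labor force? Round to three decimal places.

Labor's share = 1 − 0.47 = 0.53.
gY = gA + 0.47×5.1 + 0.53×g.
0.53×g = 3.7 − 1.6 − 2.397 = -0.297.
g = -0.297 / 0.53 = -0.56038%.

-0.560%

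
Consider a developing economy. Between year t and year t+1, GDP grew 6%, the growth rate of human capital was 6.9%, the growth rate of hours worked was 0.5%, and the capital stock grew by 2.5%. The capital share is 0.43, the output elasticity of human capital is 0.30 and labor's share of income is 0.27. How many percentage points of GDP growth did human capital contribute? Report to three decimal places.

Contribution = share × growth = 0.3 × 6.9 = 2.07 pp.

2.070 pp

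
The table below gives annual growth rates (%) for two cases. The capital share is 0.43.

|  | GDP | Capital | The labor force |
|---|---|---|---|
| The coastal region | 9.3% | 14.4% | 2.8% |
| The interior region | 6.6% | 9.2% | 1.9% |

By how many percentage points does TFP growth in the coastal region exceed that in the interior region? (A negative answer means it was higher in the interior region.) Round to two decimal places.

Labor's share = 1 − 0.43 = 0.57.
The coastal region: TFP = 9.3 − 6.192 − 1.596 = 1.512%.
The interior region: TFP = 6.6 − 3.956 − 1.083 = 1.561%.
Difference = 1.512 − (1.561) = -0.049 pp.

-0.05 percentage points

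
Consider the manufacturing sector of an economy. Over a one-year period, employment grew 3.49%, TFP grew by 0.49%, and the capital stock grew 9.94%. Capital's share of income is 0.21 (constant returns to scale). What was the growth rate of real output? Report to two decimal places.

Labor's share = 1 − 0.21 = 0.79.
The capital stock: 0.21 × 9.94 = 2.0874 pp.
Employment: 0.79 × 3.49 = 2.7571 pp.
Output growth = 0.49 + 4.8445 = 5.3345%.

Real output grew 5.33%.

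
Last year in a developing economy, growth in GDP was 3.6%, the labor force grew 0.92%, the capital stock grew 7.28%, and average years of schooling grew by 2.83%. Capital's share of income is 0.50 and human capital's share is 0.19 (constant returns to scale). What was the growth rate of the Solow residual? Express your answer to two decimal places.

-0.86%

Labor's share = 1 − 0.5 − 0.19 = 0.31.
The capital stock: 0.5 × 7.28 = 3.64 pp.
Average years of schooling: 0.19 × 2.83 = 0.5377 pp.
The labor force: 0.31 × 0.92 = 0.2852 pp.
TFP growth = 3.6 − 4.4629 = -0.8629%.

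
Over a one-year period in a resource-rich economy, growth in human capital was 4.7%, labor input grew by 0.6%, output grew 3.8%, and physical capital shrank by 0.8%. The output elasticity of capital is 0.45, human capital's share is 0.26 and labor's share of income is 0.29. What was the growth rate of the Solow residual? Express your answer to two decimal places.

Labor's share = 1 − 0.45 − 0.26 = 0.29.
Physical capital: 0.45 × (-0.8) = -0.36 pp.
Human capital: 0.26 × 4.7 = 1.222 pp.
Labor input: 0.29 × 0.6 = 0.174 pp.
TFP growth = 3.8 − 1.036 = 2.764%.

2.76%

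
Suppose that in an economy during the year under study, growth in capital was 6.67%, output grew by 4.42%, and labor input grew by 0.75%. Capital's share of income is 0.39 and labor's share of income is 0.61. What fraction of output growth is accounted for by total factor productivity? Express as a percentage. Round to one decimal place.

Total factor productivity accounted for 30.8% of growth.

Labor's share = 1 − 0.39 = 0.61.
Capital: 0.39 × 6.67 = 2.6013 pp.
Labor input: 0.61 × 0.75 = 0.4575 pp.
TFP growth = 4.42 − 3.0588 = 1.3612%.
TFP share of growth = 1.3612 / 4.42 × 100 = 30.796%.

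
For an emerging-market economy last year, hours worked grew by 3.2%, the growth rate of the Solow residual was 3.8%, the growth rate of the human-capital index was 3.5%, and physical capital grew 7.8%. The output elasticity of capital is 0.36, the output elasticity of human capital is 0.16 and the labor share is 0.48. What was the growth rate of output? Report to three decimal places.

Output grew 8.704%.

Labor's share = 1 − 0.36 − 0.16 = 0.48.
Physical capital: 0.36 × 7.8 = 2.808 pp.
The human-capital index: 0.16 × 3.5 = 0.56 pp.
Hours worked: 0.48 × 3.2 = 1.536 pp.
Output growth = 3.8 + 4.904 = 8.704%.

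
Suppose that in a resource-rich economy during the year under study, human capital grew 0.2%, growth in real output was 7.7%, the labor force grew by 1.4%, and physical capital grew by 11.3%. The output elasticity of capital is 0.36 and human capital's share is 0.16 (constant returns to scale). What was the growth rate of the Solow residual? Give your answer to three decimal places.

Labor's share = 1 − 0.36 − 0.16 = 0.48.
Physical capital: 0.36 × 11.3 = 4.068 pp.
Human capital: 0.16 × 0.2 = 0.032 pp.
The labor force: 0.48 × 1.4 = 0.672 pp.
TFP growth = 7.7 − 4.772 = 2.928%.

2.928%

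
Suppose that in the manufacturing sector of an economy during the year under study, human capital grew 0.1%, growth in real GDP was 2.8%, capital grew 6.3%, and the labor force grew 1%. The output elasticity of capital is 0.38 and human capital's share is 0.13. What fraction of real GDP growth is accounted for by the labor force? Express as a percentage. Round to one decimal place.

The labor force accounted for 17.5% of growth.

Labor's share = 1 − 0.38 − 0.13 = 0.49.
The labor force contributed 0.49 × 1 = 0.49 pp.
Share of growth = 0.49 / 2.8 × 100 = 17.5%.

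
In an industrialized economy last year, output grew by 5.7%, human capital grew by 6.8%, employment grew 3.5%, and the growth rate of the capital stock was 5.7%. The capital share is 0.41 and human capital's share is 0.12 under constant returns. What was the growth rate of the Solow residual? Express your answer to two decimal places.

The Solow residual grew 0.90%.

Labor's share = 1 − 0.41 − 0.12 = 0.47.
The capital stock: 0.41 × 5.7 = 2.337 pp.
Human capital: 0.12 × 6.8 = 0.816 pp.
Employment: 0.47 × 3.5 = 1.645 pp.
TFP growth = 5.7 − 4.798 = 0.902%.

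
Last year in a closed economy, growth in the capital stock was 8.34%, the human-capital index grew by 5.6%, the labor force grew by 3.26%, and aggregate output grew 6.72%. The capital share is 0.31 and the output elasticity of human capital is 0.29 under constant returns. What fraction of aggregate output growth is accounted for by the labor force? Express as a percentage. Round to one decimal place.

Labor's share = 1 − 0.31 − 0.29 = 0.4.
The labor force contributed 0.4 × 3.26 = 1.304 pp.
Share of growth = 1.304 / 6.72 × 100 = 19.405%.

The labor force accounted for 19.4% of growth.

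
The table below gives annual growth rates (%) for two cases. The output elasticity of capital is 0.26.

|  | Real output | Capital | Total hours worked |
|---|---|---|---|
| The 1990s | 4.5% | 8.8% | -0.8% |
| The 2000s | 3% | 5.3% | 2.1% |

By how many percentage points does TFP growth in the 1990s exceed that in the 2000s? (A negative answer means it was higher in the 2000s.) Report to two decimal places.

2.74 percentage points

Labor's share = 1 − 0.26 = 0.74.
The 1990s: TFP = 4.5 − 2.288 + 0.592 = 2.804%.
The 2000s: TFP = 3 − 1.378 − 1.554 = 0.068%.
Difference = 2.804 − (0.068) = 2.736 pp.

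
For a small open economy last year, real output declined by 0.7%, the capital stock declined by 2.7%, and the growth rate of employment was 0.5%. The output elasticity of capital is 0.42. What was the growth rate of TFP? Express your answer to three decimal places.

0.144%

Labor's share = 1 − 0.42 = 0.58.
The capital stock: 0.42 × (-2.7) = -1.134 pp.
Employment: 0.58 × 0.5 = 0.29 pp.
TFP growth = -0.7 + 0.844 = 0.144%.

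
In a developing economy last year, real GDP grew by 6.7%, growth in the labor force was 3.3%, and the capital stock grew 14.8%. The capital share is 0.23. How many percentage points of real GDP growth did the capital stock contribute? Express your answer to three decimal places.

Contribution = share × growth = 0.23 × 14.8 = 3.404 pp.

3.404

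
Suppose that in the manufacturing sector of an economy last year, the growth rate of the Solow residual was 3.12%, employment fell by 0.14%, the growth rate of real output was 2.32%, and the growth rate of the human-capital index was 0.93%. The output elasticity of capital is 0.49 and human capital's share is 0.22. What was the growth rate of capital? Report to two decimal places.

-1.97%

Labor's share = 1 − 0.49 − 0.22 = 0.29.
gY = gA + 0.22×0.93 + 0.29×(-0.14) + 0.49×g.
0.49×g = 2.32 − 3.12 − 0.164 = -0.964.
g = -0.964 / 0.49 = -1.9673%.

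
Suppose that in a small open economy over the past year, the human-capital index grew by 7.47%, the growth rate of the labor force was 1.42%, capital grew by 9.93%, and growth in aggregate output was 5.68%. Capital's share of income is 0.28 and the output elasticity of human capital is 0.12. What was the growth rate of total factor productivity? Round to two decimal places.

Labor's share = 1 − 0.28 − 0.12 = 0.6.
Capital: 0.28 × 9.93 = 2.7804 pp.
The human-capital index: 0.12 × 7.47 = 0.8964 pp.
The labor force: 0.6 × 1.42 = 0.852 pp.
TFP growth = 5.68 − 4.5288 = 1.1512%.

1.15%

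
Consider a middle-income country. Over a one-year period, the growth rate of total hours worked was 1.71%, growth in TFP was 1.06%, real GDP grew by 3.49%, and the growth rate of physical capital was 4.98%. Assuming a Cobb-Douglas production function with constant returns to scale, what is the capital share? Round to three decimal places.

α = 0.220

gY = gA + α·gK + (1−α)·gL, so gY − gA − gL = α(gK − gL).
3.49 − 1.06 − 1.71 = α × (4.98 − 1.71).
0.72 = 3.27 α, so α = 0.22018.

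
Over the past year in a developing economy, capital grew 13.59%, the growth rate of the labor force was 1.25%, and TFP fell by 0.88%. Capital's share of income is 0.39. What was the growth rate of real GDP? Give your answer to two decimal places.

Labor's share = 1 − 0.39 = 0.61.
Capital: 0.39 × 13.59 = 5.3001 pp.
The labor force: 0.61 × 1.25 = 0.7625 pp.
Output growth = -0.88 + 6.0626 = 5.1826%.

Real GDP growth was 5.18%.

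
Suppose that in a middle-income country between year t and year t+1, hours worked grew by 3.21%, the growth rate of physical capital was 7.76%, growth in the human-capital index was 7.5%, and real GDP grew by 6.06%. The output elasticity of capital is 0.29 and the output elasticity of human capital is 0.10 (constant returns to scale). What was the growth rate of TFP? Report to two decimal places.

1.10%

Labor's share = 1 − 0.29 − 0.1 = 0.61.
Physical capital: 0.29 × 7.76 = 2.2504 pp.
The human-capital index: 0.1 × 7.5 = 0.75 pp.
Hours worked: 0.61 × 3.21 = 1.9581 pp.
TFP growth = 6.06 − 4.9585 = 1.1015%.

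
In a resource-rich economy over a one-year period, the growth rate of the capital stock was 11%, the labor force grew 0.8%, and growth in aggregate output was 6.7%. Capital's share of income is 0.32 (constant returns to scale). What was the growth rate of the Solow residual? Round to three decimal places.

2.636%

Labor's share = 1 − 0.32 = 0.68.
The capital stock: 0.32 × 11 = 3.52 pp.
The labor force: 0.68 × 0.8 = 0.544 pp.
TFP growth = 6.7 − 4.064 = 2.636%.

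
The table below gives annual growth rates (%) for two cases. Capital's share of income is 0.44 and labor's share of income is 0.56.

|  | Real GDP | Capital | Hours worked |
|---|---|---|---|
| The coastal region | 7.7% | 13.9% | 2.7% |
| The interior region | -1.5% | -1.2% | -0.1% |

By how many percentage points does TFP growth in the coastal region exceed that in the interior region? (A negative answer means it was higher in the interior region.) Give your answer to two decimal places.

0.99 percentage points

Labor's share = 1 − 0.44 = 0.56.
The coastal region: TFP = 7.7 − 6.116 − 1.512 = 0.072%.
The interior region: TFP = -1.5 + 0.528 + 0.056 = -0.916%.
Difference = 0.072 − (-0.916) = 0.988 pp.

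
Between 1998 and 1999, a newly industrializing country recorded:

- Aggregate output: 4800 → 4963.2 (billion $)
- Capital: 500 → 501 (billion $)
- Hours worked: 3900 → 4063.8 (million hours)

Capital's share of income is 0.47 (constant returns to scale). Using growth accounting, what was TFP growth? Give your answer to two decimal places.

Aggregate output growth = (4963.2 − 4800) / 4800 = 3.4%.
Capital growth = (501 − 500) / 500 = 0.2%.
Hours worked growth = (4063.8 − 3900) / 3900 = 4.2%.
Labor's share = 1 − 0.47 = 0.53.
Capital: 0.47 × 0.2 = 0.094 pp.
Hours worked: 0.53 × 4.2 = 2.226 pp.
TFP growth = 3.4 − 2.32 = 1.08%.

1.08%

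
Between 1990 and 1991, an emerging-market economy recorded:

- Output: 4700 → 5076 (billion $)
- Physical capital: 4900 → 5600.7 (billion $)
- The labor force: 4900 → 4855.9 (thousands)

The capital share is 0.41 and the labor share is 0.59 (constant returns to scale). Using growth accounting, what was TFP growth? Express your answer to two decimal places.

2.67%

Output growth = (5076 − 4700) / 4700 = 8%.
Physical capital growth = (5600.7 − 4900) / 4900 = 14.3%.
The labor force growth = (4855.9 − 4900) / 4900 = -0.9%.
Labor's share = 1 − 0.41 = 0.59.
Physical capital: 0.41 × 14.3 = 5.863 pp.
The labor force: 0.59 × (-0.9) = -0.531 pp.
TFP growth = 8 − 5.332 = 2.668%.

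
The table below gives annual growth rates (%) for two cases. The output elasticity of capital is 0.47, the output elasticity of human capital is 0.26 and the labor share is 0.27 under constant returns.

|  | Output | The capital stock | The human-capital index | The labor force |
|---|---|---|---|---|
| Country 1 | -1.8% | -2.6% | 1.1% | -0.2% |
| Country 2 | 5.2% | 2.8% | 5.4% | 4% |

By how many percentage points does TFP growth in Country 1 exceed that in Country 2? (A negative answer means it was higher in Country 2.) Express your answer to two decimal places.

-2.21 percentage points

Labor's share = 1 − 0.47 − 0.26 = 0.27.
Country 1: TFP = -1.8 + 1.222 − 0.286 + 0.054 = -0.81%.
Country 2: TFP = 5.2 − 1.316 − 1.404 − 1.08 = 1.4%.
Difference = -0.81 − (1.4) = -2.21 pp.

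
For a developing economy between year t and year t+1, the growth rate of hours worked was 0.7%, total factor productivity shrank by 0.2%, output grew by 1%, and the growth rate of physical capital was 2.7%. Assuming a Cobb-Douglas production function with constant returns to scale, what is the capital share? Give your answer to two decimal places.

α = 0.25

gY = gA + α·gK + (1−α)·gL, so gY − gA − gL = α(gK − gL).
1 + 0.2 − 0.7 = α × (2.7 − 0.7).
0.5 = 2 α, so α = 0.25.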